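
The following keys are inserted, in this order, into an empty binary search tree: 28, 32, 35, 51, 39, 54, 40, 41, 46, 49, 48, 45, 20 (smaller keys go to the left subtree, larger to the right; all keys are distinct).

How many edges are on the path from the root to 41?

Insert 28: tree is empty, so 28 becomes the root.
Insert 32: 32 > 28 → go right. Place as right child of 28.
Insert 35: 35 > 28 → go right; 35 > 32 → go right. Place as right child of 32.
Insert 51: 51 > 28 → go right; 51 > 32 → go right; 51 > 35 → go right. Place as right child of 35.
Insert 39: 39 > 28 → go right; 39 > 32 → go right; 39 > 35 → go right; 39 < 51 → go left. Place as left child of 51.
Insert 54: 54 > 28 → go right; 54 > 32 → go right; 54 > 35 → go right; 54 > 51 → go right. Place as right child of 51.
Insert 40: 40 > 28 → go right; 40 > 32 → go right; 40 > 35 → go right; 40 < 51 → go left; 40 > 39 → go right. Place as right child of 39.
Insert 41: 41 > 28 → go right; 41 > 32 → go right; 41 > 35 → go right; 41 < 51 → go left; 41 > 39 → go right; 41 > 40 → go right. Place as right child of 40.
Insert 46: 46 > 28 → go right; 46 > 32 → go right; 46 > 35 → go right; 46 < 51 → go left; 46 > 39 → go right; 46 > 40 → go right; 46 > 41 → go right. Place as right child of 41.
Insert 49: 49 > 28 → go right; 49 > 32 → go right; 49 > 35 → go right; 49 < 51 → go left; 49 > 39 → go right; 49 > 40 → go right; 49 > 41 → go right; 49 > 46 → go right. Place as right child of 46.
Insert 48: 48 > 28 → go right; 48 > 32 → go right; 48 > 35 → go right; 48 < 51 → go left; 48 > 39 → go right; 48 > 40 → go right; 48 > 41 → go right; 48 > 46 → go right; 48 < 49 → go left. Place as left child of 49.
Insert 45: 45 > 28 → go right; 45 > 32 → go right; 45 > 35 → go right; 45 < 51 → go left; 45 > 39 → go right; 45 > 40 → go right; 45 > 41 → go right; 45 < 46 → go left. Place as left child of 46.
Insert 20: 20 < 28 → go left. Place as left child of 28.

Path to 41: 28 → 32 → 35 → 51 → 39 → 40 → 41, which is 6 edges.

6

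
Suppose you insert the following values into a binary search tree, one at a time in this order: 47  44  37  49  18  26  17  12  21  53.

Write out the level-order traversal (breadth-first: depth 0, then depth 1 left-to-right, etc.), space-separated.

47: root
44: left child of 47 (depth 1)
37: left child of 44 (depth 2)
49: right child of 47 (depth 1)
18: left child of 37 (depth 3)
26: right child of 18 (depth 4)
17: left child of 18 (depth 4)
12: left child of 17 (depth 5)
21: left child of 26 (depth 5)
53: right child of 49 (depth 2)

47 44 49 37 53 18 17 26 12 21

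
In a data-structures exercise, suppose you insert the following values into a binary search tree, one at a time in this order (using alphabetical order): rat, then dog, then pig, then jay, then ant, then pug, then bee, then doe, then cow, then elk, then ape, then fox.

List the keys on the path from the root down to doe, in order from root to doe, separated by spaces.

rat: root
dog: left child of rat (depth 1)
pig: right child of dog (depth 2)
jay: left child of pig (depth 3)
ant: left child of dog (depth 2)
pug: right child of pig (depth 3)
bee: right child of ant (depth 3)
doe: right child of bee (depth 4)
cow: left child of doe (depth 5)
elk: left child of jay (depth 4)
ape: left child of bee (depth 4)
fox: right child of elk (depth 5)

rat dog ant bee doe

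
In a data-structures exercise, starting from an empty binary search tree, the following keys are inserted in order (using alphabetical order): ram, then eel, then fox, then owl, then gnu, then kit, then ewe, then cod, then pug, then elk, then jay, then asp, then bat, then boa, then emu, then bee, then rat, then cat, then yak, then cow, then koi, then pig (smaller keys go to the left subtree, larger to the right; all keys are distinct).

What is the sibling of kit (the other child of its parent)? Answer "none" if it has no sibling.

none

ram: root
eel: left child of ram (depth 1)
fox: right child of eel (depth 2)
owl: right child of fox (depth 3)
gnu: left child of owl (depth 4)
kit: right child of gnu (depth 5)
ewe: left child of fox (depth 3)
cod: left child of eel (depth 2)
pug: right child of owl (depth 4)
elk: left child of ewe (depth 4)
jay: left child of kit (depth 6)
asp: left child of cod (depth 3)
bat: right child of asp (depth 4)
boa: right child of bat (depth 5)
emu: right child of elk (depth 5)
bee: left child of boa (depth 6)
rat: right child of ram (depth 1)
cat: right child of boa (depth 6)
yak: right child of rat (depth 2)
cow: right child of cod (depth 3)
koi: right child of kit (depth 6)
pig: left child of pug (depth 5)

kit's parent is gnu, which has only one child.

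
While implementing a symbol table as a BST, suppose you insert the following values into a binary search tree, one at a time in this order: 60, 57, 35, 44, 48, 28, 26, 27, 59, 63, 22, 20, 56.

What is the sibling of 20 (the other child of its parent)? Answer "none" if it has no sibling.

Insert 60: tree is empty, so 60 becomes the root.
Insert 57: 57 < 60 → go left. Place as left child of 60.
Insert 35: 35 < 60 → go left; 35 < 57 → go left. Place as left child of 57.
Insert 44: 44 < 60 → go left; 44 < 57 → go left; 44 > 35 → go right. Place as right child of 35.
Insert 48: 48 < 60 → go left; 48 < 57 → go left; 48 > 35 → go right; 48 > 44 → go right. Place as right child of 44.
Insert 28: 28 < 60 → go left; 28 < 57 → go left; 28 < 35 → go left. Place as left child of 35.
Insert 26: 26 < 60 → go left; 26 < 57 → go left; 26 < 35 → go left; 26 < 28 → go left. Place as left child of 28.
Insert 27: 27 < 60 → go left; 27 < 57 → go left; 27 < 35 → go left; 27 < 28 → go left; 27 > 26 → go right. Place as right child of 26.
Insert 59: 59 < 60 → go left; 59 > 57 → go right. Place as right child of 57.
Insert 63: 63 > 60 → go right. Place as right child of 60.
Insert 22: 22 < 60 → go left; 22 < 57 → go left; 22 < 35 → go left; 22 < 28 → go left; 22 < 26 → go left. Place as left child of 26.
Insert 20: 20 < 60 → go left; 20 < 57 → go left; 20 < 35 → go left; 20 < 28 → go left; 20 < 26 → go left; 20 < 22 → go left. Place as left child of 22.
Insert 56: 56 < 60 → go left; 56 < 57 → go left; 56 > 35 → go right; 56 > 44 → go right; 56 > 48 → go right. Place as right child of 48.

20's parent is 22, which has only one child.

none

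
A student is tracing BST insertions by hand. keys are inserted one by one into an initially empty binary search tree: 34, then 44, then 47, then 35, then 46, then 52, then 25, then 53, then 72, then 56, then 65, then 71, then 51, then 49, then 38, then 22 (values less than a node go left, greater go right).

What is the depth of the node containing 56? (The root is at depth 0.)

6

Insert 34: tree is empty, so 34 becomes the root.
Insert 44: 44 > 34 → go right. Place as right child of 34.
Insert 47: 47 > 34 → go right; 47 > 44 → go right. Place as right child of 44.
Insert 35: 35 > 34 → go right; 35 < 44 → go left. Place as left child of 44.
Insert 46: 46 > 34 → go right; 46 > 44 → go right; 46 < 47 → go left. Place as left child of 47.
Insert 52: 52 > 34 → go right; 52 > 44 → go right; 52 > 47 → go right. Place as right child of 47.
Insert 25: 25 < 34 → go left. Place as left child of 34.
Insert 53: 53 > 34 → go right; 53 > 44 → go right; 53 > 47 → go right; 53 > 52 → go right. Place as right child of 52.
Insert 72: 72 > 34 → go right; 72 > 44 → go right; 72 > 47 → go right; 72 > 52 → go right; 72 > 53 → go right. Place as right child of 53.
Insert 56: 56 > 34 → go right; 56 > 44 → go right; 56 > 47 → go right; 56 > 52 → go right; 56 > 53 → go right; 56 < 72 → go left. Place as left child of 72.
Insert 65: 65 > 34 → go right; 65 > 44 → go right; 65 > 47 → go right; 65 > 52 → go right; 65 > 53 → go right; 65 < 72 → go left; 65 > 56 → go right. Place as right child of 56.
Insert 71: 71 > 34 → go right; 71 > 44 → go right; 71 > 47 → go right; 71 > 52 → go right; 71 > 53 → go right; 71 < 72 → go left; 71 > 56 → go right; 71 > 65 → go right. Place as right child of 65.
Insert 51: 51 > 34 → go right; 51 > 44 → go right; 51 > 47 → go right; 51 < 52 → go left. Place as left child of 52.
Insert 49: 49 > 34 → go right; 49 > 44 → go right; 49 > 47 → go right; 49 < 52 → go left; 49 < 51 → go left. Place as left child of 51.
Insert 38: 38 > 34 → go right; 38 < 44 → go left; 38 > 35 → go right. Place as right child of 35.
Insert 22: 22 < 34 → go left; 22 < 25 → go left. Place as left child of 25.

Path to 56: 34 → 44 → 47 → 52 → 53 → 72 → 56, which is 6 edges.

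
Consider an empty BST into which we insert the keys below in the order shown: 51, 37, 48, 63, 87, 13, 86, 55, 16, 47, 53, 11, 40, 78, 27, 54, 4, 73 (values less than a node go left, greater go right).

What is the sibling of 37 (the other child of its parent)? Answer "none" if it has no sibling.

63

Insert 51: tree is empty, so 51 becomes the root.
Insert 37: 37 < 51 → go left. Place as left child of 51.
Insert 48: 48 < 51 → go left; 48 > 37 → go right. Place as right child of 37.
Insert 63: 63 > 51 → go right. Place as right child of 51.
Insert 87: 87 > 51 → go right; 87 > 63 → go right. Place as right child of 63.
Insert 13: 13 < 51 → go left; 13 < 37 → go left. Place as left child of 37.
Insert 86: 86 > 51 → go right; 86 > 63 → go right; 86 < 87 → go left. Place as left child of 87.
Insert 55: 55 > 51 → go right; 55 < 63 → go left. Place as left child of 63.
Insert 16: 16 < 51 → go left; 16 < 37 → go left; 16 > 13 → go right. Place as right child of 13.
Insert 47: 47 < 51 → go left; 47 > 37 → go right; 47 < 48 → go left. Place as left child of 48.
Insert 53: 53 > 51 → go right; 53 < 63 → go left; 53 < 55 → go left. Place as left child of 55.
Insert 11: 11 < 51 → go left; 11 < 37 → go left; 11 < 13 → go left. Place as left child of 13.
Insert 40: 40 < 51 → go left; 40 > 37 → go right; 40 < 48 → go left; 40 < 47 → go left. Place as left child of 47.
Insert 78: 78 > 51 → go right; 78 > 63 → go right; 78 < 87 → go left; 78 < 86 → go left. Place as left child of 86.
Insert 27: 27 < 51 → go left; 27 < 37 → go left; 27 > 13 → go right; 27 > 16 → go right. Place as right child of 16.
Insert 54: 54 > 51 → go right; 54 < 63 → go left; 54 < 55 → go left; 54 > 53 → go right. Place as right child of 53.
Insert 4: 4 < 51 → go left; 4 < 37 → go left; 4 < 13 → go left; 4 < 11 → go left. Place as left child of 11.
Insert 73: 73 > 51 → go right; 73 > 63 → go right; 73 < 87 → go left; 73 < 86 → go left; 73 < 78 → go left. Place as left child of 78.

37's parent is 51; the other child of 51 is 63.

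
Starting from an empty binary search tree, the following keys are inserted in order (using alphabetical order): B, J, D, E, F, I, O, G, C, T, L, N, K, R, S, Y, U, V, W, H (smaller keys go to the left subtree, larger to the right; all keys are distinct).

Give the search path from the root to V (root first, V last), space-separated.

B J O T Y U V

Insert B: tree is empty, so B becomes the root.
Insert J: J > B → go right. Place as right child of B.
Insert D: D > B → go right; D < J → go left. Place as left child of J.
Insert E: E > B → go right; E < J → go left; E > D → go right. Place as right child of D.
Insert F: F > B → go right; F < J → go left; F > D → go right; F > E → go right. Place as right child of E.
Insert I: I > B → go right; I < J → go left; I > D → go right; I > E → go right; I > F → go right. Place as right child of F.
Insert O: O > B → go right; O > J → go right. Place as right child of J.
Insert G: G > B → go right; G < J → go left; G > D → go right; G > E → go right; G > F → go right; G < I → go left. Place as left child of I.
Insert C: C > B → go right; C < J → go left; C < D → go left. Place as left child of D.
Insert T: T > B → go right; T > J → go right; T > O → go right. Place as right child of O.
Insert L: L > B → go right; L > J → go right; L < O → go left. Place as left child of O.
Insert N: N > B → go right; N > J → go right; N < O → go left; N > L → go right. Place as right child of L.
Insert K: K > B → go right; K > J → go right; K < O → go left; K < L → go left. Place as left child of L.
Insert R: R > B → go right; R > J → go right; R > O → go right; R < T → go left. Place as left child of T.
Insert S: S > B → go right; S > J → go right; S > O → go right; S < T → go left; S > R → go right. Place as right child of R.
Insert Y: Y > B → go right; Y > J → go right; Y > O → go right; Y > T → go right. Place as right child of T.
Insert U: U > B → go right; U > J → go right; U > O → go right; U > T → go right; U < Y → go left. Place as left child of Y.
Insert V: V > B → go right; V > J → go right; V > O → go right; V > T → go right; V < Y → go left; V > U → go right. Place as right child of U.
Insert W: W > B → go right; W > J → go right; W > O → go right; W > T → go right; W < Y → go left; W > U → go right; W > V → go right. Place as right child of V.
Insert H: H > B → go right; H < J → go left; H > D → go right; H > E → go right; H > F → go right; H < I → go left; H > G → go right. Place as right child of G.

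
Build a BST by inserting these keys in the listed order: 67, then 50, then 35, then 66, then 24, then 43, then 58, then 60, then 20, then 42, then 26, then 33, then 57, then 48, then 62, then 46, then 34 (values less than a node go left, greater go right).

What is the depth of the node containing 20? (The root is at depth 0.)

67: root
50: left child of 67 (depth 1)
35: left child of 50 (depth 2)
66: right child of 50 (depth 2)
24: left child of 35 (depth 3)
43: right child of 35 (depth 3)
58: left child of 66 (depth 3)
60: right child of 58 (depth 4)
20: left child of 24 (depth 4)
42: left child of 43 (depth 4)
26: right child of 24 (depth 4)
33: right child of 26 (depth 5)
57: left child of 58 (depth 4)
48: right child of 43 (depth 4)
62: right child of 60 (depth 5)
46: left child of 48 (depth 5)
34: right child of 33 (depth 6)

Path to 20: 67 → 50 → 35 → 24 → 20, which is 4 edges.

4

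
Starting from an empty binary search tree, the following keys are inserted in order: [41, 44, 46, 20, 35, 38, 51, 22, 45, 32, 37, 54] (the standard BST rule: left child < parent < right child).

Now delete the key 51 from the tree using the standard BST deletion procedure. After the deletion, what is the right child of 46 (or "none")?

Insert 41: tree is empty, so 41 becomes the root.
Insert 44: 44 > 41 → go right. Place as right child of 41.
Insert 46: 46 > 41 → go right; 46 > 44 → go right. Place as right child of 44.
Insert 20: 20 < 41 → go left. Place as left child of 41.
Insert 35: 35 < 41 → go left; 35 > 20 → go right. Place as right child of 20.
Insert 38: 38 < 41 → go left; 38 > 20 → go right; 38 > 35 → go right. Place as right child of 35.
Insert 51: 51 > 41 → go right; 51 > 44 → go right; 51 > 46 → go right. Place as right child of 46.
Insert 22: 22 < 41 → go left; 22 > 20 → go right; 22 < 35 → go left. Place as left child of 35.
Insert 45: 45 > 41 → go right; 45 > 44 → go right; 45 < 46 → go left. Place as left child of 46.
Insert 32: 32 < 41 → go left; 32 > 20 → go right; 32 < 35 → go left; 32 > 22 → go right. Place as right child of 22.
Insert 37: 37 < 41 → go left; 37 > 20 → go right; 37 > 35 → go right; 37 < 38 → go left. Place as left child of 38.
Insert 54: 54 > 41 → go right; 54 > 44 → go right; 54 > 46 → go right; 54 > 51 → go right. Place as right child of 51.

Delete 51 (at most one child — splice it out).
After deletion, 46's right child: 54.

54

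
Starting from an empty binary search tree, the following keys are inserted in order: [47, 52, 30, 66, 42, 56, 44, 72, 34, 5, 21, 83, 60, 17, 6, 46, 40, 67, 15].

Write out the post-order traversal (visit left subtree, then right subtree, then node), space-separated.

Insert 47: tree is empty, so 47 becomes the root.
Insert 52: 52 > 47 → go right. Place as right child of 47.
Insert 30: 30 < 47 → go left. Place as left child of 47.
Insert 66: 66 > 47 → go right; 66 > 52 → go right. Place as right child of 52.
Insert 42: 42 < 47 → go left; 42 > 30 → go right. Place as right child of 30.
Insert 56: 56 > 47 → go right; 56 > 52 → go right; 56 < 66 → go left. Place as left child of 66.
Insert 44: 44 < 47 → go left; 44 > 30 → go right; 44 > 42 → go right. Place as right child of 42.
Insert 72: 72 > 47 → go right; 72 > 52 → go right; 72 > 66 → go right. Place as right child of 66.
Insert 34: 34 < 47 → go left; 34 > 30 → go right; 34 < 42 → go left. Place as left child of 42.
Insert 5: 5 < 47 → go left; 5 < 30 → go left. Place as left child of 30.
Insert 21: 21 < 47 → go left; 21 < 30 → go left; 21 > 5 → go right. Place as right child of 5.
Insert 83: 83 > 47 → go right; 83 > 52 → go right; 83 > 66 → go right; 83 > 72 → go right. Place as right child of 72.
Insert 60: 60 > 47 → go right; 60 > 52 → go right; 60 < 66 → go left; 60 > 56 → go right. Place as right child of 56.
Insert 17: 17 < 47 → go left; 17 < 30 → go left; 17 > 5 → go right; 17 < 21 → go left. Place as left child of 21.
Insert 6: 6 < 47 → go left; 6 < 30 → go left; 6 > 5 → go right; 6 < 21 → go left; 6 < 17 → go left. Place as left child of 17.
Insert 46: 46 < 47 → go left; 46 > 30 → go right; 46 > 42 → go right; 46 > 44 → go right. Place as right child of 44.
Insert 40: 40 < 47 → go left; 40 > 30 → go right; 40 < 42 → go left; 40 > 34 → go right. Place as right child of 34.
Insert 67: 67 > 47 → go right; 67 > 52 → go right; 67 > 66 → go right; 67 < 72 → go left. Place as left child of 72.
Insert 15: 15 < 47 → go left; 15 < 30 → go left; 15 > 5 → go right; 15 < 21 → go left; 15 < 17 → go left; 15 > 6 → go right. Place as right child of 6.

15 6 17 21 5 40 34 46 44 42 30 60 56 67 83 72 66 52 47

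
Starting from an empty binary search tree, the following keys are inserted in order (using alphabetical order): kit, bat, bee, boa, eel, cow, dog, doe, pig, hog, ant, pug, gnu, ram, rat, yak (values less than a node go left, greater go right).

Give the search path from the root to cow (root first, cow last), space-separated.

kit bat bee boa eel cow

Insert kit: tree is empty, so kit becomes the root.
Insert bat: bat < kit → go left. Place as left child of kit.
Insert bee: bee < kit → go left; bee > bat → go right. Place as right child of bat.
Insert boa: boa < kit → go left; boa > bat → go right; boa > bee → go right. Place as right child of bee.
Insert eel: eel < kit → go left; eel > bat → go right; eel > bee → go right; eel > boa → go right. Place as right child of boa.
Insert cow: cow < kit → go left; cow > bat → go right; cow > bee → go right; cow > boa → go right; cow < eel → go left. Place as left child of eel.
Insert dog: dog < kit → go left; dog > bat → go right; dog > bee → go right; dog > boa → go right; dog < eel → go left; dog > cow → go right. Place as right child of cow.
Insert doe: doe < kit → go left; doe > bat → go right; doe > bee → go right; doe > boa → go right; doe < eel → go left; doe > cow → go right; doe < dog → go left. Place as left child of dog.
Insert pig: pig > kit → go right. Place as right child of kit.
Insert hog: hog < kit → go left; hog > bat → go right; hog > bee → go right; hog > boa → go right; hog > eel → go right. Place as right child of eel.
Insert ant: ant < kit → go left; ant < bat → go left. Place as left child of bat.
Insert pug: pug > kit → go right; pug > pig → go right. Place as right child of pig.
Insert gnu: gnu < kit → go left; gnu > bat → go right; gnu > bee → go right; gnu > boa → go right; gnu > eel → go right; gnu < hog → go left. Place as left child of hog.
Insert ram: ram > kit → go right; ram > pig → go right; ram > pug → go right. Place as right child of pug.
Insert rat: rat > kit → go right; rat > pig → go right; rat > pug → go right; rat > ram → go right. Place as right child of ram.
Insert yak: yak > kit → go right; yak > pig → go right; yak > pug → go right; yak > ram → go right; yak > rat → go right. Place as right child of rat.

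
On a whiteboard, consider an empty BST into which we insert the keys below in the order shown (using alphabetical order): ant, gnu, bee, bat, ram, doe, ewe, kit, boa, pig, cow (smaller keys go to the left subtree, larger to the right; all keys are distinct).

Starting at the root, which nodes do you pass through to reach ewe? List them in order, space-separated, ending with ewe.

ant gnu bee doe ewe

Insert ant: tree is empty, so ant becomes the root.
Insert gnu: gnu > ant → go right. Place as right child of ant.
Insert bee: bee > ant → go right; bee < gnu → go left. Place as left child of gnu.
Insert bat: bat > ant → go right; bat < gnu → go left; bat < bee → go left. Place as left child of bee.
Insert ram: ram > ant → go right; ram > gnu → go right. Place as right child of gnu.
Insert doe: doe > ant → go right; doe < gnu → go left; doe > bee → go right. Place as right child of bee.
Insert ewe: ewe > ant → go right; ewe < gnu → go left; ewe > bee → go right; ewe > doe → go right. Place as right child of doe.
Insert kit: kit > ant → go right; kit > gnu → go right; kit < ram → go left. Place as left child of ram.
Insert boa: boa > ant → go right; boa < gnu → go left; boa > bee → go right; boa < doe → go left. Place as left child of doe.
Insert pig: pig > ant → go right; pig > gnu → go right; pig < ram → go left; pig > kit → go right. Place as right child of kit.
Insert cow: cow > ant → go right; cow < gnu → go left; cow > bee → go right; cow < doe → go left; cow > boa → go right. Place as right child of boa.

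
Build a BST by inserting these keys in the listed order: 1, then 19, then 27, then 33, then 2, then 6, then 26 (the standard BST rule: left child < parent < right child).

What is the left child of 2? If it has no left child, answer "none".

Insert 1: tree is empty, so 1 becomes the root.
Insert 19: 19 > 1 → go right. Place as right child of 1.
Insert 27: 27 > 1 → go right; 27 > 19 → go right. Place as right child of 19.
Insert 33: 33 > 1 → go right; 33 > 19 → go right; 33 > 27 → go right. Place as right child of 27.
Insert 2: 2 > 1 → go right; 2 < 19 → go left. Place as left child of 19.
Insert 6: 6 > 1 → go right; 6 < 19 → go left; 6 > 2 → go right. Place as right child of 2.
Insert 26: 26 > 1 → go right; 26 > 19 → go right; 26 < 27 → go left. Place as left child of 27.

none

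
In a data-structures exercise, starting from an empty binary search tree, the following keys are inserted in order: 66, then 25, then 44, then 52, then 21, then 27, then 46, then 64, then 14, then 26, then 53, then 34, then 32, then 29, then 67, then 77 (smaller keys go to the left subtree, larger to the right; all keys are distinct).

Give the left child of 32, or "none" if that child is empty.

Insert 66: tree is empty, so 66 becomes the root.
Insert 25: 25 < 66 → go left. Place as left child of 66.
Insert 44: 44 < 66 → go left; 44 > 25 → go right. Place as right child of 25.
Insert 52: 52 < 66 → go left; 52 > 25 → go right; 52 > 44 → go right. Place as right child of 44.
Insert 21: 21 < 66 → go left; 21 < 25 → go left. Place as left child of 25.
Insert 27: 27 < 66 → go left; 27 > 25 → go right; 27 < 44 → go left. Place as left child of 44.
Insert 46: 46 < 66 → go left; 46 > 25 → go right; 46 > 44 → go right; 46 < 52 → go left. Place as left child of 52.
Insert 64: 64 < 66 → go left; 64 > 25 → go right; 64 > 44 → go right; 64 > 52 → go right. Place as right child of 52.
Insert 14: 14 < 66 → go left; 14 < 25 → go left; 14 < 21 → go left. Place as left child of 21.
Insert 26: 26 < 66 → go left; 26 > 25 → go right; 26 < 44 → go left; 26 < 27 → go left. Place as left child of 27.
Insert 53: 53 < 66 → go left; 53 > 25 → go right; 53 > 44 → go right; 53 > 52 → go right; 53 < 64 → go left. Place as left child of 64.
Insert 34: 34 < 66 → go left; 34 > 25 → go right; 34 < 44 → go left; 34 > 27 → go right. Place as right child of 27.
Insert 32: 32 < 66 → go left; 32 > 25 → go right; 32 < 44 → go left; 32 > 27 → go right; 32 < 34 → go left. Place as left child of 34.
Insert 29: 29 < 66 → go left; 29 > 25 → go right; 29 < 44 → go left; 29 > 27 → go right; 29 < 34 → go left; 29 < 32 → go left. Place as left child of 32.
Insert 67: 67 > 66 → go right. Place as right child of 66.
Insert 77: 77 > 66 → go right; 77 > 67 → go right. Place as right child of 67.

29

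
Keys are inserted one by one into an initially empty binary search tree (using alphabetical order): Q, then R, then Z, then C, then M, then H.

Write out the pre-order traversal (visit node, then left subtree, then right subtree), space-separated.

Q: root
R: right child of Q (depth 1)
Z: right child of R (depth 2)
C: left child of Q (depth 1)
M: right child of C (depth 2)
H: left child of M (depth 3)

Q C M H R Z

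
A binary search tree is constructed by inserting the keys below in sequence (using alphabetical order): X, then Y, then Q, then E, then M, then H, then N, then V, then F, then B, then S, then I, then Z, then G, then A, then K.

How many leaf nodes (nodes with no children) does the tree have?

6

X: root
Y: right child of X (depth 1)
Q: left child of X (depth 1)
E: left child of Q (depth 2)
M: right child of E (depth 3)
H: left child of M (depth 4)
N: right child of M (depth 4)
V: right child of Q (depth 2)
F: left child of H (depth 5)
B: left child of E (depth 3)
S: left child of V (depth 3)
I: right child of H (depth 5)
Z: right child of Y (depth 2)
G: right child of F (depth 6)
A: left child of B (depth 4)
K: right child of I (depth 6)

Leaves: A, G, K, N, S, Z — 6 in total.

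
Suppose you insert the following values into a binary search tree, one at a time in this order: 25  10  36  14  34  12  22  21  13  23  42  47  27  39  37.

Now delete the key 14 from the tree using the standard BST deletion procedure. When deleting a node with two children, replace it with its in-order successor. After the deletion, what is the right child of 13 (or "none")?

Insert 25: tree is empty, so 25 becomes the root.
Insert 10: 10 < 25 → go left. Place as left child of 25.
Insert 36: 36 > 25 → go right. Place as right child of 25.
Insert 14: 14 < 25 → go left; 14 > 10 → go right. Place as right child of 10.
Insert 34: 34 > 25 → go right; 34 < 36 → go left. Place as left child of 36.
Insert 12: 12 < 25 → go left; 12 > 10 → go right; 12 < 14 → go left. Place as left child of 14.
Insert 22: 22 < 25 → go left; 22 > 10 → go right; 22 > 14 → go right. Place as right child of 14.
Insert 21: 21 < 25 → go left; 21 > 10 → go right; 21 > 14 → go right; 21 < 22 → go left. Place as left child of 22.
Insert 13: 13 < 25 → go left; 13 > 10 → go right; 13 < 14 → go left; 13 > 12 → go right. Place as right child of 12.
Insert 23: 23 < 25 → go left; 23 > 10 → go right; 23 > 14 → go right; 23 > 22 → go right. Place as right child of 22.
Insert 42: 42 > 25 → go right; 42 > 36 → go right. Place as right child of 36.
Insert 47: 47 > 25 → go right; 47 > 36 → go right; 47 > 42 → go right. Place as right child of 42.
Insert 27: 27 > 25 → go right; 27 < 36 → go left; 27 < 34 → go left. Place as left child of 34.
Insert 39: 39 > 25 → go right; 39 > 36 → go right; 39 < 42 → go left. Place as left child of 42.
Insert 37: 37 > 25 → go right; 37 > 36 → go right; 37 < 42 → go left; 37 < 39 → go left. Place as left child of 39.

Delete 14 (two children — replace with in-order successor).
After deletion, 13's right child: none.

none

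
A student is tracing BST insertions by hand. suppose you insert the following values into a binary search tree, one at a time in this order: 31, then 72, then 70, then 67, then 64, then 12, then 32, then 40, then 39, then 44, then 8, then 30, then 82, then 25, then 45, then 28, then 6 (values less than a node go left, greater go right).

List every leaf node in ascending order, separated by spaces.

31: root
72: right child of 31 (depth 1)
70: left child of 72 (depth 2)
67: left child of 70 (depth 3)
64: left child of 67 (depth 4)
12: left child of 31 (depth 1)
32: left child of 64 (depth 5)
40: right child of 32 (depth 6)
39: left child of 40 (depth 7)
44: right child of 40 (depth 7)
8: left child of 12 (depth 2)
30: right child of 12 (depth 2)
82: right child of 72 (depth 2)
25: left child of 30 (depth 3)
45: right child of 44 (depth 8)
28: right child of 25 (depth 4)
6: left child of 8 (depth 3)

6 28 39 45 82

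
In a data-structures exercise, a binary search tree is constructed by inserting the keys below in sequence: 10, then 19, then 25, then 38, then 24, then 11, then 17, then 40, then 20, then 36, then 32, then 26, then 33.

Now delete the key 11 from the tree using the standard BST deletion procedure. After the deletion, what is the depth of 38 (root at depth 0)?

10: root
19: right child of 10 (depth 1)
25: right child of 19 (depth 2)
38: right child of 25 (depth 3)
24: left child of 25 (depth 3)
11: left child of 19 (depth 2)
17: right child of 11 (depth 3)
40: right child of 38 (depth 4)
20: left child of 24 (depth 4)
36: left child of 38 (depth 4)
32: left child of 36 (depth 5)
26: left child of 32 (depth 6)
33: right child of 32 (depth 6)

Delete 11 (at most one child — splice it out).
After deletion, path to 38: 10 → 19 → 25 → 38.

3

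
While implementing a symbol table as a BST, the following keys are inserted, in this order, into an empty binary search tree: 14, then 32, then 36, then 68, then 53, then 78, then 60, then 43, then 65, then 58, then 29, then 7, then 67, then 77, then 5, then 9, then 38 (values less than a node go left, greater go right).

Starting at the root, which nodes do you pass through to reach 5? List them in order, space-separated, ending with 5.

Insert 14: tree is empty, so 14 becomes the root.
Insert 32: 32 > 14 → go right. Place as right child of 14.
Insert 36: 36 > 14 → go right; 36 > 32 → go right. Place as right child of 32.
Insert 68: 68 > 14 → go right; 68 > 32 → go right; 68 > 36 → go right. Place as right child of 36.
Insert 53: 53 > 14 → go right; 53 > 32 → go right; 53 > 36 → go right; 53 < 68 → go left. Place as left child of 68.
Insert 78: 78 > 14 → go right; 78 > 32 → go right; 78 > 36 → go right; 78 > 68 → go right. Place as right child of 68.
Insert 60: 60 > 14 → go right; 60 > 32 → go right; 60 > 36 → go right; 60 < 68 → go left; 60 > 53 → go right. Place as right child of 53.
Insert 43: 43 > 14 → go right; 43 > 32 → go right; 43 > 36 → go right; 43 < 68 → go left; 43 < 53 → go left. Place as left child of 53.
Insert 65: 65 > 14 → go right; 65 > 32 → go right; 65 > 36 → go right; 65 < 68 → go left; 65 > 53 → go right; 65 > 60 → go right. Place as right child of 60.
Insert 58: 58 > 14 → go right; 58 > 32 → go right; 58 > 36 → go right; 58 < 68 → go left; 58 > 53 → go right; 58 < 60 → go left. Place as left child of 60.
Insert 29: 29 > 14 → go right; 29 < 32 → go left. Place as left child of 32.
Insert 7: 7 < 14 → go left. Place as left child of 14.
Insert 67: 67 > 14 → go right; 67 > 32 → go right; 67 > 36 → go right; 67 < 68 → go left; 67 > 53 → go right; 67 > 60 → go right; 67 > 65 → go right. Place as right child of 65.
Insert 77: 77 > 14 → go right; 77 > 32 → go right; 77 > 36 → go right; 77 > 68 → go right; 77 < 78 → go left. Place as left child of 78.
Insert 5: 5 < 14 → go left; 5 < 7 → go left. Place as left child of 7.
Insert 9: 9 < 14 → go left; 9 > 7 → go right. Place as right child of 7.
Insert 38: 38 > 14 → go right; 38 > 32 → go right; 38 > 36 → go right; 38 < 68 → go left; 38 < 53 → go left; 38 < 43 → go left. Place as left child of 43.

14 7 5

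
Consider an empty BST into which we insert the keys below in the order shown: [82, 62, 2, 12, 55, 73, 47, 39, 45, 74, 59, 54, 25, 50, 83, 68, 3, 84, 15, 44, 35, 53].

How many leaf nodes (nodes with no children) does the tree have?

82: root
62: left child of 82 (depth 1)
2: left child of 62 (depth 2)
12: right child of 2 (depth 3)
55: right child of 12 (depth 4)
73: right child of 62 (depth 2)
47: left child of 55 (depth 5)
39: left child of 47 (depth 6)
45: right child of 39 (depth 7)
74: right child of 73 (depth 3)
59: right child of 55 (depth 5)
54: right child of 47 (depth 6)
25: left child of 39 (depth 7)
50: left child of 54 (depth 7)
83: right child of 82 (depth 1)
68: left child of 73 (depth 3)
3: left child of 12 (depth 4)
84: right child of 83 (depth 2)
15: left child of 25 (depth 8)
44: left child of 45 (depth 8)
35: right child of 25 (depth 8)
53: right child of 50 (depth 8)

Leaves: 3, 15, 35, 44, 53, 59, 68, 74, 84 — 9 in total.

9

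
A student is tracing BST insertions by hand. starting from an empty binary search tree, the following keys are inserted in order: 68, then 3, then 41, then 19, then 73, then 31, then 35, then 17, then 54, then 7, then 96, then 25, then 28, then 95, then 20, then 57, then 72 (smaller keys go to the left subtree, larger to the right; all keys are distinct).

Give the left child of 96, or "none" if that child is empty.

68: root
3: left child of 68 (depth 1)
41: right child of 3 (depth 2)
19: left child of 41 (depth 3)
73: right child of 68 (depth 1)
31: right child of 19 (depth 4)
35: right child of 31 (depth 5)
17: left child of 19 (depth 4)
54: right child of 41 (depth 3)
7: left child of 17 (depth 5)
96: right child of 73 (depth 2)
25: left child of 31 (depth 5)
28: right child of 25 (depth 6)
95: left child of 96 (depth 3)
20: left child of 25 (depth 6)
57: right child of 54 (depth 4)
72: left child of 73 (depth 2)

95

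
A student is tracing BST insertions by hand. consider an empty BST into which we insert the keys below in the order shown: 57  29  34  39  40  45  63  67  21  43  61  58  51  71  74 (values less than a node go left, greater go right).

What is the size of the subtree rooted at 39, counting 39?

Insert 57: tree is empty, so 57 becomes the root.
Insert 29: 29 < 57 → go left. Place as left child of 57.
Insert 34: 34 < 57 → go left; 34 > 29 → go right. Place as right child of 29.
Insert 39: 39 < 57 → go left; 39 > 29 → go right; 39 > 34 → go right. Place as right child of 34.
Insert 40: 40 < 57 → go left; 40 > 29 → go right; 40 > 34 → go right; 40 > 39 → go right. Place as right child of 39.
Insert 45: 45 < 57 → go left; 45 > 29 → go right; 45 > 34 → go right; 45 > 39 → go right; 45 > 40 → go right. Place as right child of 40.
Insert 63: 63 > 57 → go right. Place as right child of 57.
Insert 67: 67 > 57 → go right; 67 > 63 → go right. Place as right child of 63.
Insert 21: 21 < 57 → go left; 21 < 29 → go left. Place as left child of 29.
Insert 43: 43 < 57 → go left; 43 > 29 → go right; 43 > 34 → go right; 43 > 39 → go right; 43 > 40 → go right; 43 < 45 → go left. Place as left child of 45.
Insert 61: 61 > 57 → go right; 61 < 63 → go left. Place as left child of 63.
Insert 58: 58 > 57 → go right; 58 < 63 → go left; 58 < 61 → go left. Place as left child of 61.
Insert 51: 51 < 57 → go left; 51 > 29 → go right; 51 > 34 → go right; 51 > 39 → go right; 51 > 40 → go right; 51 > 45 → go right. Place as right child of 45.
Insert 71: 71 > 57 → go right; 71 > 63 → go right; 71 > 67 → go right. Place as right child of 67.
Insert 74: 74 > 57 → go right; 74 > 63 → go right; 74 > 67 → go right; 74 > 71 → go right. Place as right child of 71.

Subtree rooted at 39 contains: 39, 40, 45, 43, 51 — 5 nodes.

5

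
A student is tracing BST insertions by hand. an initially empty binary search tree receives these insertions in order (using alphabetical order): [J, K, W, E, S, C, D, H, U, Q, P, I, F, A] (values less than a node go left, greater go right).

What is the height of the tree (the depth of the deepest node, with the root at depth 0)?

Insert J: tree is empty, so J becomes the root.
Insert K: K > J → go right. Place as right child of J.
Insert W: W > J → go right; W > K → go right. Place as right child of K.
Insert E: E < J → go left. Place as left child of J.
Insert S: S > J → go right; S > K → go right; S < W → go left. Place as left child of W.
Insert C: C < J → go left; C < E → go left. Place as left child of E.
Insert D: D < J → go left; D < E → go left; D > C → go right. Place as right child of C.
Insert H: H < J → go left; H > E → go right. Place as right child of E.
Insert U: U > J → go right; U > K → go right; U < W → go left; U > S → go right. Place as right child of S.
Insert Q: Q > J → go right; Q > K → go right; Q < W → go left; Q < S → go left. Place as left child of S.
Insert P: P > J → go right; P > K → go right; P < W → go left; P < S → go left; P < Q → go left. Place as left child of Q.
Insert I: I < J → go left; I > E → go right; I > H → go right. Place as right child of H.
Insert F: F < J → go left; F > E → go right; F < H → go left. Place as left child of H.
Insert A: A < J → go left; A < E → go left; A < C → go left. Place as left child of C.

The deepest node is P at depth 5.

5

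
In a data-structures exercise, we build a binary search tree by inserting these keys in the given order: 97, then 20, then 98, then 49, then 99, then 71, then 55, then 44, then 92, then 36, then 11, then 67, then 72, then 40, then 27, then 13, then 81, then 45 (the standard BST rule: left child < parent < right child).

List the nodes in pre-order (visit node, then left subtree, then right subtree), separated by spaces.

97 20 11 13 49 44 36 27 40 45 71 55 67 92 72 81 98 99

Insert 97: tree is empty, so 97 becomes the root.
Insert 20: 20 < 97 → go left. Place as left child of 97.
Insert 98: 98 > 97 → go right. Place as right child of 97.
Insert 49: 49 < 97 → go left; 49 > 20 → go right. Place as right child of 20.
Insert 99: 99 > 97 → go right; 99 > 98 → go right. Place as right child of 98.
Insert 71: 71 < 97 → go left; 71 > 20 → go right; 71 > 49 → go right. Place as right child of 49.
Insert 55: 55 < 97 → go left; 55 > 20 → go right; 55 > 49 → go right; 55 < 71 → go left. Place as left child of 71.
Insert 44: 44 < 97 → go left; 44 > 20 → go right; 44 < 49 → go left. Place as left child of 49.
Insert 92: 92 < 97 → go left; 92 > 20 → go right; 92 > 49 → go right; 92 > 71 → go right. Place as right child of 71.
Insert 36: 36 < 97 → go left; 36 > 20 → go right; 36 < 49 → go left; 36 < 44 → go left. Place as left child of 44.
Insert 11: 11 < 97 → go left; 11 < 20 → go left. Place as left child of 20.
Insert 67: 67 < 97 → go left; 67 > 20 → go right; 67 > 49 → go right; 67 < 71 → go left; 67 > 55 → go right. Place as right child of 55.
Insert 72: 72 < 97 → go left; 72 > 20 → go right; 72 > 49 → go right; 72 > 71 → go right; 72 < 92 → go left. Place as left child of 92.
Insert 40: 40 < 97 → go left; 40 > 20 → go right; 40 < 49 → go left; 40 < 44 → go left; 40 > 36 → go right. Place as right child of 36.
Insert 27: 27 < 97 → go left; 27 > 20 → go right; 27 < 49 → go left; 27 < 44 → go left; 27 < 36 → go left. Place as left child of 36.
Insert 13: 13 < 97 → go left; 13 < 20 → go left; 13 > 11 → go right. Place as right child of 11.
Insert 81: 81 < 97 → go left; 81 > 20 → go right; 81 > 49 → go right; 81 > 71 → go right; 81 < 92 → go left; 81 > 72 → go right. Place as right child of 72.
Insert 45: 45 < 97 → go left; 45 > 20 → go right; 45 < 49 → go left; 45 > 44 → go right. Place as right child of 44.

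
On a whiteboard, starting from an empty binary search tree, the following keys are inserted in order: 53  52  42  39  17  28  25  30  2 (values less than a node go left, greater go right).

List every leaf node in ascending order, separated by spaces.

Resulting structure (node: left, right):
  53: L=52, R=–
  52: L=42, R=–
  42: L=39, R=–
  39: L=17, R=–
  17: L=2, R=28
  28: L=25, R=30
  25: L=–, R=–
  30: L=–, R=–
  2: L=–, R=–

2 25 30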